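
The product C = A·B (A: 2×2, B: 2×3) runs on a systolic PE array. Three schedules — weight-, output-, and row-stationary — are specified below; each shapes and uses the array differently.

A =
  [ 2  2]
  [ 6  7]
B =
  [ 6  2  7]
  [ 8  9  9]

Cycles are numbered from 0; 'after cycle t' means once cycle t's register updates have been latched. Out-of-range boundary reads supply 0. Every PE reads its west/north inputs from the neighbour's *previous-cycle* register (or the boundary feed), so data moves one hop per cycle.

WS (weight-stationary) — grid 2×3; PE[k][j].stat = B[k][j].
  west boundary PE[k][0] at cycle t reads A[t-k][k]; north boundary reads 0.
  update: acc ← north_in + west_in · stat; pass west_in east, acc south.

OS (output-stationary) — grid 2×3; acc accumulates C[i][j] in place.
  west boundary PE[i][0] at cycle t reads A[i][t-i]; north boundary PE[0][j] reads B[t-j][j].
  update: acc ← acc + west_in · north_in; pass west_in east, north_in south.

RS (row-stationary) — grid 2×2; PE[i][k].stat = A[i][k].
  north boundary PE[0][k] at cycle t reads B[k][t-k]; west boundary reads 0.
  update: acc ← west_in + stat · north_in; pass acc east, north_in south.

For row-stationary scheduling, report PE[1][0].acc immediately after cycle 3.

PE[1][0].acc = 42

RS on a 2×2 grid — tracing PE[1][0] and its feeders:
  after 0 — PE[0][0] acc=12, pass-E 12, pass-S 6
  after 0 — PE[1][0] acc=0, pass-E 0, pass-S 0
  after 1 — PE[0][0] acc=4, pass-E 4, pass-S 2
  after 1 — PE[1][0] acc=36, pass-E 36, pass-S 6
  after 2 — PE[0][0] acc=14, pass-E 14, pass-S 7
  after 2 — PE[1][0] acc=12, pass-E 12, pass-S 2
  after 3 — PE[0][0] acc=0, pass-E 0, pass-S 0
  after 3 — PE[1][0] acc=42, pass-E 42, pass-S 7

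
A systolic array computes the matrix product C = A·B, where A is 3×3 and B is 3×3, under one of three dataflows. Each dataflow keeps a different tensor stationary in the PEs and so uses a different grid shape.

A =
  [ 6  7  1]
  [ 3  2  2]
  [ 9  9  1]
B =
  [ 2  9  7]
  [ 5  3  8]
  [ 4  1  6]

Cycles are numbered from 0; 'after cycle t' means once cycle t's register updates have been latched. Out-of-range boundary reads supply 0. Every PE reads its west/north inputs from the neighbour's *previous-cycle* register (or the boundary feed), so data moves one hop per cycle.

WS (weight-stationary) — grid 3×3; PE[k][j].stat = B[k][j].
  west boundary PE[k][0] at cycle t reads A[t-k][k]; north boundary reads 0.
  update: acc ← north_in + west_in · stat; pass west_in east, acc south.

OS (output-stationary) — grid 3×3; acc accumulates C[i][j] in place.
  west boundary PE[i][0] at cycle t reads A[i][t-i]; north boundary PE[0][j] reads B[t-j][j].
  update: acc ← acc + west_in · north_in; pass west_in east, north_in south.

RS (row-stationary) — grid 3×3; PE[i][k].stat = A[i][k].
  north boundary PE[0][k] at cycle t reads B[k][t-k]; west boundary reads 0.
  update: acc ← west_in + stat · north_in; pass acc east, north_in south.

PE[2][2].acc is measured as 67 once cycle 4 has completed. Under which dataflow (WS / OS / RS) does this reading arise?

WS (3×3 grid), PE[2][2]:
  @0  [2,2]  acc 0  |  →0  ↓0
  @1  [2,2]  acc 0  |  →0  ↓0
  @2  [2,2]  acc 0  |  →0  ↓0
  @3  [2,2]  acc 0  |  →0  ↓0
  @4  [2,2]  acc 104  |  →1  ↓104
OS (3×3 grid), PE[2][2]:
  @0  [2,2]  acc 0  |  →0  ↓0
  @1  [2,2]  acc 0  |  →0  ↓0
  @2  [2,2]  acc 0  |  →0  ↓0
  @3  [2,2]  acc 0  |  →0  ↓0
  @4  [2,2]  acc 63  |  →9  ↓7
RS (3×3 grid), PE[2][2]:
  @0  [2,2]  acc 0  |  →0  ↓0
  @1  [2,2]  acc 0  |  →0  ↓0
  @2  [2,2]  acc 0  |  →0  ↓0
  @3  [2,2]  acc 0  |  →0  ↓0
  @4  [2,2]  acc 67  |  →67  ↓4

dataflow = RS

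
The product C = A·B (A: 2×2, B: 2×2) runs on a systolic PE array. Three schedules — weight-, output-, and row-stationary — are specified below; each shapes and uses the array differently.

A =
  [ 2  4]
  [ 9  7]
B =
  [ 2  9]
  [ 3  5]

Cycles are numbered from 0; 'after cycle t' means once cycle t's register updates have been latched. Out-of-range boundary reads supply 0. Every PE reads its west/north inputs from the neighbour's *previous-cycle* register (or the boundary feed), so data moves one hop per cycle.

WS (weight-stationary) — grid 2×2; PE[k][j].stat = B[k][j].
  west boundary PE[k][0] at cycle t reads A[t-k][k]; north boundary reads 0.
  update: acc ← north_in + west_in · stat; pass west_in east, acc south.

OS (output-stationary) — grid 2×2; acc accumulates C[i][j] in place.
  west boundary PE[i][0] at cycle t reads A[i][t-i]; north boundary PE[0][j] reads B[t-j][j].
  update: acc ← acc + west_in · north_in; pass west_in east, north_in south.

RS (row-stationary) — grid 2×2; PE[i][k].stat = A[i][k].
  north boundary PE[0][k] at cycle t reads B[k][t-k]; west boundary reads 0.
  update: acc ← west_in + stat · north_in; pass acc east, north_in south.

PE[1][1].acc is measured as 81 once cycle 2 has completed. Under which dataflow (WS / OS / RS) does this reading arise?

dataflow = OS

Under WS (2×2), PE[1][1]:
  @0  [1,1]  acc 0  |  →0  ↓0
  @1  [1,1]  acc 0  |  →0  ↓0
  @2  [1,1]  acc 38  |  →4  ↓38
Under OS (2×2), PE[1][1]:
  @0  [1,1]  acc 0  |  →0  ↓0
  @1  [1,1]  acc 0  |  →0  ↓0
  @2  [1,1]  acc 81  |  →9  ↓9
Under RS (2×2), PE[1][1]:
  @0  [1,1]  acc 0  |  →0  ↓0
  @1  [1,1]  acc 0  |  →0  ↓0
  @2  [1,1]  acc 39  |  →39  ↓3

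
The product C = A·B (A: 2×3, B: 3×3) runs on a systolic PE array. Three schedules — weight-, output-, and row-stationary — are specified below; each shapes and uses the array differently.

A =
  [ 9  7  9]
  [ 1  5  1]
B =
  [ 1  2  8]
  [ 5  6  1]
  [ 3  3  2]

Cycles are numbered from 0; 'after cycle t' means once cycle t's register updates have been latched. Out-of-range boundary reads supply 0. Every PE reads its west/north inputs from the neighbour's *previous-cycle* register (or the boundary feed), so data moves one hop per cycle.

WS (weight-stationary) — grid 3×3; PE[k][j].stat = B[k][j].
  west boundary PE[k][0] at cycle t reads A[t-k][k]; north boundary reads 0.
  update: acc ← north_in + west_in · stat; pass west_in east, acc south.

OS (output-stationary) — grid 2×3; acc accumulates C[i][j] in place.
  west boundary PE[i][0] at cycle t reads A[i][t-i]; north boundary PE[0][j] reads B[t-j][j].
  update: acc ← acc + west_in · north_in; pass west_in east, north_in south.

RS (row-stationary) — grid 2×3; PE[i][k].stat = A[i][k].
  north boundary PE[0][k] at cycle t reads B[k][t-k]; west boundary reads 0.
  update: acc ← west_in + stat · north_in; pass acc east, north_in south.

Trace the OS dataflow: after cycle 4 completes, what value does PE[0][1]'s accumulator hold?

Tracing OS — 2×3 array, target PE[0][1]:
  c0 r0c0: 9 / 9 / 1
  c0 r0c1: 0 / 0 / 0
  c1 r0c0: 44 / 7 / 5
  c1 r0c1: 18 / 9 / 2
  c2 r0c0: 71 / 9 / 3
  c2 r0c1: 60 / 7 / 6
  c3 r0c0: 71 / 0 / 0
  c3 r0c1: 87 / 9 / 3
  c4 r0c0: 71 / 0 / 0
  c4 r0c1: 87 / 0 / 0

PE[0][1].acc = 87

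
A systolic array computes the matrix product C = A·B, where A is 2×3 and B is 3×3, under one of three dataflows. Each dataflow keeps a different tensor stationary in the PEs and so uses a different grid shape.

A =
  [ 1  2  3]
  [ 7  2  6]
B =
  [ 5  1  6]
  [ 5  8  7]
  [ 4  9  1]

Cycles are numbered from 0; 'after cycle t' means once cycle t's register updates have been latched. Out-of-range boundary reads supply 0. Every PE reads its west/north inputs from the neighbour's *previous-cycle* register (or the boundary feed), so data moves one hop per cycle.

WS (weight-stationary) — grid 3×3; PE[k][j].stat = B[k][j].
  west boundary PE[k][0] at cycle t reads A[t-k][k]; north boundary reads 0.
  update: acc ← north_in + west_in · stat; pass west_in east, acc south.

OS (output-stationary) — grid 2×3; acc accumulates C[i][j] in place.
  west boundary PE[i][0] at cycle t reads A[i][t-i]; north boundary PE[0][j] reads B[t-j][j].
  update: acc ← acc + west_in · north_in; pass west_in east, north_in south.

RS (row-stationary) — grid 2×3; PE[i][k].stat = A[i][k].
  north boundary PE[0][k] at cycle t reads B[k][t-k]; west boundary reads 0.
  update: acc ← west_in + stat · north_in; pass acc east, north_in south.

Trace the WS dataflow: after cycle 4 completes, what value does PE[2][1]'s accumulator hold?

PE[2][1].acc = 77

WS on a 3×3 grid — tracing PE[2][1] and its feeders:
  0: (1,1).acc=0  regs=<0,0>
  0: (2,0).acc=0  regs=<0,0>
  0: (2,1).acc=0  regs=<0,0>
  1: (1,1).acc=0  regs=<0,0>
  1: (2,0).acc=0  regs=<0,0>
  1: (2,1).acc=0  regs=<0,0>
  2: (1,1).acc=17  regs=<2,17>
  2: (2,0).acc=27  regs=<3,27>
  2: (2,1).acc=0  regs=<0,0>
  3: (1,1).acc=23  regs=<2,23>
  3: (2,0).acc=69  regs=<6,69>
  3: (2,1).acc=44  regs=<3,44>
  4: (1,1).acc=0  regs=<0,0>
  4: (2,0).acc=0  regs=<0,0>
  4: (2,1).acc=77  regs=<6,77>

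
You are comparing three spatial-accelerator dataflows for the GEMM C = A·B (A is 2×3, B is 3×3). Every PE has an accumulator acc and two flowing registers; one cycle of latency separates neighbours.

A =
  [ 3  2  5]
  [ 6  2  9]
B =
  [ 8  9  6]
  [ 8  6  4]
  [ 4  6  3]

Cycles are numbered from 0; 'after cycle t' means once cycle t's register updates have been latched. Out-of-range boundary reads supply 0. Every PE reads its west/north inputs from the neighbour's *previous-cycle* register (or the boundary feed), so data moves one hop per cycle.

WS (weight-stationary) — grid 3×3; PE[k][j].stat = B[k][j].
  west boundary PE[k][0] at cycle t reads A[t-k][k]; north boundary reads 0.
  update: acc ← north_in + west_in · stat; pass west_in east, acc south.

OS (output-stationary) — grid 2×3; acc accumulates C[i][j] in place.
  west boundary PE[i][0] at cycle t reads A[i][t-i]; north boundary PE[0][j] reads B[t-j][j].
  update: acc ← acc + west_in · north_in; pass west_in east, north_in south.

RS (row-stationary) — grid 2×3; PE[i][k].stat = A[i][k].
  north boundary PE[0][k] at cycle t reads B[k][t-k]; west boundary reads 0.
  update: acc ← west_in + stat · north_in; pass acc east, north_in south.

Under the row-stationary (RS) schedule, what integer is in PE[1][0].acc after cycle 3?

PE[1][0].acc = 36

Tracing RS — 2×3 array, target PE[1][0]:
  after 0 — PE[0][0] acc=24, pass-E 24, pass-S 8
  after 0 — PE[1][0] acc=0, pass-E 0, pass-S 0
  after 1 — PE[0][0] acc=27, pass-E 27, pass-S 9
  after 1 — PE[1][0] acc=48, pass-E 48, pass-S 8
  after 2 — PE[0][0] acc=18, pass-E 18, pass-S 6
  after 2 — PE[1][0] acc=54, pass-E 54, pass-S 9
  after 3 — PE[0][0] acc=0, pass-E 0, pass-S 0
  after 3 — PE[1][0] acc=36, pass-E 36, pass-S 6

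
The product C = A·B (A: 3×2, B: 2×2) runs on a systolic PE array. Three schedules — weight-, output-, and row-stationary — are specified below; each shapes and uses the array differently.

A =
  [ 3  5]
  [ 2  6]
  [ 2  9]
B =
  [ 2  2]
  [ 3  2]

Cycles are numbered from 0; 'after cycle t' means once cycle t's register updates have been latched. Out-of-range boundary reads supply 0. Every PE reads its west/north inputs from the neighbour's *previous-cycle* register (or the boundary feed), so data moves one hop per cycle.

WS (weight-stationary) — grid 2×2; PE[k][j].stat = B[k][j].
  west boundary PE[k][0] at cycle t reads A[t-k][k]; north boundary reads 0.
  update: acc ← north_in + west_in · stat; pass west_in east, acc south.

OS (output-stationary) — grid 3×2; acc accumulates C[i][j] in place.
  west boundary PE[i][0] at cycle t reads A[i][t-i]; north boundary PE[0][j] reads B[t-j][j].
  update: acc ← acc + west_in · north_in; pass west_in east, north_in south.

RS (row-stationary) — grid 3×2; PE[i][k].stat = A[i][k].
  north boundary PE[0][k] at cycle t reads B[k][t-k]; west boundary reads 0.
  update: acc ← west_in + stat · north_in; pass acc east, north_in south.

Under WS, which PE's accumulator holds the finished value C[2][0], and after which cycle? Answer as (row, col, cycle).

WS: C[2][0] accumulates in PE[1][0]:
  c0 r1c0: 0 / 0 / 0
  c1 r1c0: 21 / 5 / 21
  c2 r1c0: 22 / 6 / 22
  c3 r1c0: 31 / 9 / 31

(row, col, cycle) = (1, 0, 3)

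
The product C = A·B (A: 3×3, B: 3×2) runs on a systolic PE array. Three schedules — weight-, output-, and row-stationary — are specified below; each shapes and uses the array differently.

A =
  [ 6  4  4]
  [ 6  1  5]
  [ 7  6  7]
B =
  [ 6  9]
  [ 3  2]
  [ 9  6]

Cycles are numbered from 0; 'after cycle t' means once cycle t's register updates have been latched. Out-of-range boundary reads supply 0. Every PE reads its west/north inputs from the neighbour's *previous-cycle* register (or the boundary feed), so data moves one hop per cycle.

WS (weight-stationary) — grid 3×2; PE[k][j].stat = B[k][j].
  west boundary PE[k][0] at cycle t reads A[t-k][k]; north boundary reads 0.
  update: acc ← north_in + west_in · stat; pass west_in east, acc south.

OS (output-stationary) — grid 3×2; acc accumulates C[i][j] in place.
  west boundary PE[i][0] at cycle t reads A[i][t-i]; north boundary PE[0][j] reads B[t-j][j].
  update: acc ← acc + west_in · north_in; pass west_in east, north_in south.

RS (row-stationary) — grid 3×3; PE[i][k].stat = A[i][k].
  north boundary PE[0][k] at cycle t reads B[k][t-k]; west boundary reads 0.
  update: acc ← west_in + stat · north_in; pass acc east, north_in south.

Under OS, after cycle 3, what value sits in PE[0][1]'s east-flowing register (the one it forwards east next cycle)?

register = 4

OS (3×2). Following PE[0][1] plus its west/north inputs:
  @0  [0,0]  acc 36  |  →6  ↓6
  @0  [0,1]  acc 0  |  →0  ↓0
  @1  [0,0]  acc 48  |  →4  ↓3
  @1  [0,1]  acc 54  |  →6  ↓9
  @2  [0,0]  acc 84  |  →4  ↓9
  @2  [0,1]  acc 62  |  →4  ↓2
  @3  [0,0]  acc 84  |  →0  ↓0
  @3  [0,1]  acc 86  |  →4  ↓6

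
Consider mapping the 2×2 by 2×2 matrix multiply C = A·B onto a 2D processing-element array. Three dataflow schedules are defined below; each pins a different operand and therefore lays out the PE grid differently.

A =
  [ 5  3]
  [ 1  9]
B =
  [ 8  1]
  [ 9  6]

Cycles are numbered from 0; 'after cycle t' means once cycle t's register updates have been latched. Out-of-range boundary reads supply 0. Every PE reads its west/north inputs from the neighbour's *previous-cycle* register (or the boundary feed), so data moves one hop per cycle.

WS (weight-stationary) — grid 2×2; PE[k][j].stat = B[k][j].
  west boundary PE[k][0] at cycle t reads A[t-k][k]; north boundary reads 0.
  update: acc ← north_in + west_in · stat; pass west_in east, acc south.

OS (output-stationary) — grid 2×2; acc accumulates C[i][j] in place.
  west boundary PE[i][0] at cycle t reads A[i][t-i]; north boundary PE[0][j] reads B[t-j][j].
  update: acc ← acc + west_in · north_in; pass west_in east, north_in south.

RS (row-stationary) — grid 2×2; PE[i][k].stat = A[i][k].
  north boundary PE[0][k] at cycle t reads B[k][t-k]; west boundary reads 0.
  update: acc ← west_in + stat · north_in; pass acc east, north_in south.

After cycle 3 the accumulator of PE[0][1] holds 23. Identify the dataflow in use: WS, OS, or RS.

dataflow = OS

WS [2×2] PE[0][1] across cycles:
  0: (0,1).acc=0  regs=<0,0>
  1: (0,1).acc=5  regs=<5,5>
  2: (0,1).acc=1  regs=<1,1>
  3: (0,1).acc=0  regs=<0,0>
OS [2×2] PE[0][1] across cycles:
  0: (0,1).acc=0  regs=<0,0>
  1: (0,1).acc=5  regs=<5,1>
  2: (0,1).acc=23  regs=<3,6>
  3: (0,1).acc=23  regs=<0,0>
RS [2×2] PE[0][1] across cycles:
  0: (0,1).acc=0  regs=<0,0>
  1: (0,1).acc=67  regs=<67,9>
  2: (0,1).acc=23  regs=<23,6>
  3: (0,1).acc=0  regs=<0,0>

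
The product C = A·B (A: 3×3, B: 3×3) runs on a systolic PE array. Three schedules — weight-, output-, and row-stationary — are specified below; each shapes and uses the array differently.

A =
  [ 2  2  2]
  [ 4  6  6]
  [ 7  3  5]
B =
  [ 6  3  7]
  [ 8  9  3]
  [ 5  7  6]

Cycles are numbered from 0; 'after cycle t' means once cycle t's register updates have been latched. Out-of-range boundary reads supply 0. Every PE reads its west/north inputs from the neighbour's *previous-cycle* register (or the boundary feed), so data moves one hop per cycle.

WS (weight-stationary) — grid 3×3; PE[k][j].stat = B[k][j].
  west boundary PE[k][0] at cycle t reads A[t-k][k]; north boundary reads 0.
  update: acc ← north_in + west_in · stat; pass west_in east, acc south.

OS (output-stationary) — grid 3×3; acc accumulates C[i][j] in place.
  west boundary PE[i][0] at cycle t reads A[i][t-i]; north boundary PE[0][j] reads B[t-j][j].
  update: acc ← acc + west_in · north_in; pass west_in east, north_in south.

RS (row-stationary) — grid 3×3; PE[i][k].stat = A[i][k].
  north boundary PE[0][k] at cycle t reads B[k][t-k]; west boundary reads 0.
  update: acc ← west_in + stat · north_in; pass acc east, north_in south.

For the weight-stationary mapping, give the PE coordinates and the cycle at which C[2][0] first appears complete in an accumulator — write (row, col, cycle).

WS — PE[2][0] is where C[2][0] collects:
  t=0 PE[2][0]: acc=0 h=0 v=0
  t=1 PE[2][0]: acc=0 h=0 v=0
  t=2 PE[2][0]: acc=38 h=2 v=38
  t=3 PE[2][0]: acc=102 h=6 v=102
  t=4 PE[2][0]: acc=91 h=5 v=91

(row, col, cycle) = (2, 0, 4)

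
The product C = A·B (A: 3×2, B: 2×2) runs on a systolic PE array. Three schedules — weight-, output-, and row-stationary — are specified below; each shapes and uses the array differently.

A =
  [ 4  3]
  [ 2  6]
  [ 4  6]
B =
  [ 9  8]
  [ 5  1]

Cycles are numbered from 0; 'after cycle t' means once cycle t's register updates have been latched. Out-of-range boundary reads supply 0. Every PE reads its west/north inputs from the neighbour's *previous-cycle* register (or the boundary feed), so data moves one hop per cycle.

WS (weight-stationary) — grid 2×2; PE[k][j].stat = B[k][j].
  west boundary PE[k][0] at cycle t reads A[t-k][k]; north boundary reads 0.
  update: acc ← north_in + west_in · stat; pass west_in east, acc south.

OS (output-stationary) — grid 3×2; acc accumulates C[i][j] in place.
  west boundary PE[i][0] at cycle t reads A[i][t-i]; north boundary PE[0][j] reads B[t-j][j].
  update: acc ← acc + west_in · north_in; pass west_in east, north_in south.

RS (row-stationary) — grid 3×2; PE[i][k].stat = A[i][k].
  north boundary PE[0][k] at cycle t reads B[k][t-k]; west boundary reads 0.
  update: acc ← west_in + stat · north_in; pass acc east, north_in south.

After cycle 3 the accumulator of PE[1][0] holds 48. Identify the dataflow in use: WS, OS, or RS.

— WS: 2×2; PE[1][0] trace:
  t=0 PE[1][0]: acc=0 h=0 v=0
  t=1 PE[1][0]: acc=51 h=3 v=51
  t=2 PE[1][0]: acc=48 h=6 v=48
  t=3 PE[1][0]: acc=66 h=6 v=66
— OS: 3×2; PE[1][0] trace:
  t=0 PE[1][0]: acc=0 h=0 v=0
  t=1 PE[1][0]: acc=18 h=2 v=9
  t=2 PE[1][0]: acc=48 h=6 v=5
  t=3 PE[1][0]: acc=48 h=0 v=0
— RS: 3×2; PE[1][0] trace:
  t=0 PE[1][0]: acc=0 h=0 v=0
  t=1 PE[1][0]: acc=18 h=18 v=9
  t=2 PE[1][0]: acc=16 h=16 v=8
  t=3 PE[1][0]: acc=0 h=0 v=0

dataflow = OS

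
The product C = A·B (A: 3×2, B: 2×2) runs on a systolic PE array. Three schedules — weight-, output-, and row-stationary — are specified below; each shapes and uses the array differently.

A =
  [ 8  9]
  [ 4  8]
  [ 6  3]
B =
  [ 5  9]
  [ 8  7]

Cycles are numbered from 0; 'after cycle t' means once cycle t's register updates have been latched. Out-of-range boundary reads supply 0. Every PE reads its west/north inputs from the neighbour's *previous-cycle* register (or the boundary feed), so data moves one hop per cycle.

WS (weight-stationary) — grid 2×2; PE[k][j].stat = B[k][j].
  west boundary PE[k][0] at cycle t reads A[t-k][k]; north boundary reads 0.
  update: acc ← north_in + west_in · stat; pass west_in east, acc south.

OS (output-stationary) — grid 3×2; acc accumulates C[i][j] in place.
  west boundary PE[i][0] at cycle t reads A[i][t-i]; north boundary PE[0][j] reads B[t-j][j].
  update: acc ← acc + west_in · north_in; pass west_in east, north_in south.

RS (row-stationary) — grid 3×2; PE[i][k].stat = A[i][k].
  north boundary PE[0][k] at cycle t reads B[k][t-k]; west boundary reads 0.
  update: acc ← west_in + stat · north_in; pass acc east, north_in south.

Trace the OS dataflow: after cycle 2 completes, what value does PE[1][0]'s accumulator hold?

PE[1][0].acc = 84

OS 3×2: PE[1][0] cycle-by-cycle (with neighbour feeds):
  c0 r0c0: 40 / 8 / 5
  c0 r1c0: 0 / 0 / 0
  c1 r0c0: 112 / 9 / 8
  c1 r1c0: 20 / 4 / 5
  c2 r0c0: 112 / 0 / 0
  c2 r1c0: 84 / 8 / 8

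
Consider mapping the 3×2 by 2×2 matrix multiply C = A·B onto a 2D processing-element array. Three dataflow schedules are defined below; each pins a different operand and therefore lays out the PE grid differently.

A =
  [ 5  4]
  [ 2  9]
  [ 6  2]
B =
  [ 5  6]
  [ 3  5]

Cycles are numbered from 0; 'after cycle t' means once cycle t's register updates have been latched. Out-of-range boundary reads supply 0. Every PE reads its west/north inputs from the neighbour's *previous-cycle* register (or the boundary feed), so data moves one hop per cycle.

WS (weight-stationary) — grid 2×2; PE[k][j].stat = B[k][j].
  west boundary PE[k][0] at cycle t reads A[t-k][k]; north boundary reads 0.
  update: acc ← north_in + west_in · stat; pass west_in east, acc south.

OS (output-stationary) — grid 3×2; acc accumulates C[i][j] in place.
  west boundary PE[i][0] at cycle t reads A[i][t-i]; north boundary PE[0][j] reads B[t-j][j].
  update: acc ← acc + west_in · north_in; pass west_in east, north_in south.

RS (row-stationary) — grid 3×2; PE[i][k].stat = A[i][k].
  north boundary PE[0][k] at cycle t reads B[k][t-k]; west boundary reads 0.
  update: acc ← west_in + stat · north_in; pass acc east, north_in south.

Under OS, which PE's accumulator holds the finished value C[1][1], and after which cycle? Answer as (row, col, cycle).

(row, col, cycle) = (1, 1, 3)

Under OS, C[1][1] lands at PE[1][1]:
  after 0 — PE[1][1] acc=0, pass-E 0, pass-S 0
  after 1 — PE[1][1] acc=0, pass-E 0, pass-S 0
  after 2 — PE[1][1] acc=12, pass-E 2, pass-S 6
  after 3 — PE[1][1] acc=57, pass-E 9, pass-S 5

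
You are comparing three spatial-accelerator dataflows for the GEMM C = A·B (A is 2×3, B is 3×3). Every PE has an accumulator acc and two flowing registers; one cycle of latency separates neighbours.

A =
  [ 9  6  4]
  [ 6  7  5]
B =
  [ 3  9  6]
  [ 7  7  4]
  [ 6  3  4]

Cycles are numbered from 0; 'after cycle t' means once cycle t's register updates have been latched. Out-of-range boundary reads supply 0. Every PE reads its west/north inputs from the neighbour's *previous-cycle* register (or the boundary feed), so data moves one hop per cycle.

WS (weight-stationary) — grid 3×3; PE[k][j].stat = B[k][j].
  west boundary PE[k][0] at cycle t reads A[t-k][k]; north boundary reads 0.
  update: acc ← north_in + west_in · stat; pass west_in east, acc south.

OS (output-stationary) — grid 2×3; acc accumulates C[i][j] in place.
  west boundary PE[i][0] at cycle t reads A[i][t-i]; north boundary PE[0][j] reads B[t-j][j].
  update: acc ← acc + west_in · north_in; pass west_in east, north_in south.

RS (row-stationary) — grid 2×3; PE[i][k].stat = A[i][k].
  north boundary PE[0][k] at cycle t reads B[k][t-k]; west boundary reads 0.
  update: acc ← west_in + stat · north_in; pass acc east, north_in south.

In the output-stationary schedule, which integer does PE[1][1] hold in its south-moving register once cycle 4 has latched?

OS (2×3). Following PE[1][1] plus its west/north inputs:
  step 0 · PE0,1: acc=0; fwd→0 fwd↓0
  step 0 · PE1,0: acc=0; fwd→0 fwd↓0
  step 0 · PE1,1: acc=0; fwd→0 fwd↓0
  step 1 · PE0,1: acc=81; fwd→9 fwd↓9
  step 1 · PE1,0: acc=18; fwd→6 fwd↓3
  step 1 · PE1,1: acc=0; fwd→0 fwd↓0
  step 2 · PE0,1: acc=123; fwd→6 fwd↓7
  step 2 · PE1,0: acc=67; fwd→7 fwd↓7
  step 2 · PE1,1: acc=54; fwd→6 fwd↓9
  step 3 · PE0,1: acc=135; fwd→4 fwd↓3
  step 3 · PE1,0: acc=97; fwd→5 fwd↓6
  step 3 · PE1,1: acc=103; fwd→7 fwd↓7
  step 4 · PE0,1: acc=135; fwd→0 fwd↓0
  step 4 · PE1,0: acc=97; fwd→0 fwd↓0
  step 4 · PE1,1: acc=118; fwd→5 fwd↓3

register = 3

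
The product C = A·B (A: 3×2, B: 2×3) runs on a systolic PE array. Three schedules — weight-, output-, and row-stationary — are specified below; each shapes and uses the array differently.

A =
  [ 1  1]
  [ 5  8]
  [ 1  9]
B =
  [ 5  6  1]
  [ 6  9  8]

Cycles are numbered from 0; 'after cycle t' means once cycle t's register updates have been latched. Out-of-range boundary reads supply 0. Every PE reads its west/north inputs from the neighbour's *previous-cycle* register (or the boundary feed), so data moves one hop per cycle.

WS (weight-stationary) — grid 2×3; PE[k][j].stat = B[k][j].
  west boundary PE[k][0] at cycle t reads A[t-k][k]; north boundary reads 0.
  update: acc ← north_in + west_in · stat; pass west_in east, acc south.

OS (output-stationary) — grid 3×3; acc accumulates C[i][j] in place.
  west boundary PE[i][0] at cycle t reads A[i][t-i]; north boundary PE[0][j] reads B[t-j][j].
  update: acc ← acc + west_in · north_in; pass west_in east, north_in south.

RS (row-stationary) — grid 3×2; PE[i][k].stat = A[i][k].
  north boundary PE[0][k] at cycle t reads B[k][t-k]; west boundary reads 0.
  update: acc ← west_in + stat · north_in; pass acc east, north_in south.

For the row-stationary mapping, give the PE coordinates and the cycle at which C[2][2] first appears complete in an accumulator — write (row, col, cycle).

(row, col, cycle) = (2, 1, 5)

RS: C[2][2] accumulates in PE[2][1]:
  @0  [2,1]  acc 0  |  →0  ↓0
  @1  [2,1]  acc 0  |  →0  ↓0
  @2  [2,1]  acc 0  |  →0  ↓0
  @3  [2,1]  acc 59  |  →59  ↓6
  @4  [2,1]  acc 87  |  →87  ↓9
  @5  [2,1]  acc 73  |  →73  ↓8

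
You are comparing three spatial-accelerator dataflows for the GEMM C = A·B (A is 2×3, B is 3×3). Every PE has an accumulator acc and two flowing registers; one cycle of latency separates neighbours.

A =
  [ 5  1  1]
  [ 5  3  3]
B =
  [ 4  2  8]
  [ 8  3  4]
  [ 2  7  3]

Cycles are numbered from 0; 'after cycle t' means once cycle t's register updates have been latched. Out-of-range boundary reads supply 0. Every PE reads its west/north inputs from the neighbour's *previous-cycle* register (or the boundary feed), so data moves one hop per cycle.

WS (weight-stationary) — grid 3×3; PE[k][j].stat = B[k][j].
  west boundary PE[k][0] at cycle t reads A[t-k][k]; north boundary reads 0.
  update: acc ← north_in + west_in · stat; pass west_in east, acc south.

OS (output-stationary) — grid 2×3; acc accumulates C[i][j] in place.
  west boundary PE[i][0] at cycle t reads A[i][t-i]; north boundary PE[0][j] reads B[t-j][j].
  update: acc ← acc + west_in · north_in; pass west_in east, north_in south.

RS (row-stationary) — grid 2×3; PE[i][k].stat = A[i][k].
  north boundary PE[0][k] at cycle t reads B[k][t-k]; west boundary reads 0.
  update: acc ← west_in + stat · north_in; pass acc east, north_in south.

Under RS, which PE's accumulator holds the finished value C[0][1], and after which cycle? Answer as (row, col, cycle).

Under RS, C[0][1] lands at PE[0][2]:
  [0] (0,2) acc=0 (h:0 v:0)
  [1] (0,2) acc=0 (h:0 v:0)
  [2] (0,2) acc=30 (h:30 v:2)
  [3] (0,2) acc=20 (h:20 v:7)

(row, col, cycle) = (0, 2, 3)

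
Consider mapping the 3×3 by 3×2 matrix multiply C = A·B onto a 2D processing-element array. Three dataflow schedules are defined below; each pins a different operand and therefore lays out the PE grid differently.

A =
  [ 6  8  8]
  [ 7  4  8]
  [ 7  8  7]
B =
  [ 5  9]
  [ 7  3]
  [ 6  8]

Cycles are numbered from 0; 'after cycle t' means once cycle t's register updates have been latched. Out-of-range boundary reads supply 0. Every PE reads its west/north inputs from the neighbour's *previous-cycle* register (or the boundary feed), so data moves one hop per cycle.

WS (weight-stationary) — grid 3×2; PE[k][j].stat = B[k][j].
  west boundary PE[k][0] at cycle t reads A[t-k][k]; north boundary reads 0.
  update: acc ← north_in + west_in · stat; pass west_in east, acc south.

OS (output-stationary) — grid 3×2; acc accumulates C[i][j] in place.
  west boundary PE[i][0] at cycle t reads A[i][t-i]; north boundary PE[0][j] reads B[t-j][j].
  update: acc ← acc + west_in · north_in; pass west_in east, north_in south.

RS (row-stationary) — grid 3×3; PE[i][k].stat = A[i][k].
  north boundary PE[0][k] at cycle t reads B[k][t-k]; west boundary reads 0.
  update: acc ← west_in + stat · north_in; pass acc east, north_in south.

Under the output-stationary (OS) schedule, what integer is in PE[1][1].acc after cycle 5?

OS on a 3×2 grid — tracing PE[1][1] and its feeders:
  after 0 — PE[0][1] acc=0, pass-E 0, pass-S 0
  after 0 — PE[1][0] acc=0, pass-E 0, pass-S 0
  after 0 — PE[1][1] acc=0, pass-E 0, pass-S 0
  after 1 — PE[0][1] acc=54, pass-E 6, pass-S 9
  after 1 — PE[1][0] acc=35, pass-E 7, pass-S 5
  after 1 — PE[1][1] acc=0, pass-E 0, pass-S 0
  after 2 — PE[0][1] acc=78, pass-E 8, pass-S 3
  after 2 — PE[1][0] acc=63, pass-E 4, pass-S 7
  after 2 — PE[1][1] acc=63, pass-E 7, pass-S 9
  after 3 — PE[0][1] acc=142, pass-E 8, pass-S 8
  after 3 — PE[1][0] acc=111, pass-E 8, pass-S 6
  after 3 — PE[1][1] acc=75, pass-E 4, pass-S 3
  after 4 — PE[0][1] acc=142, pass-E 0, pass-S 0
  after 4 — PE[1][0] acc=111, pass-E 0, pass-S 0
  after 4 — PE[1][1] acc=139, pass-E 8, pass-S 8
  after 5 — PE[0][1] acc=142, pass-E 0, pass-S 0
  after 5 — PE[1][0] acc=111, pass-E 0, pass-S 0
  after 5 — PE[1][1] acc=139, pass-E 0, pass-S 0

PE[1][1].acc = 139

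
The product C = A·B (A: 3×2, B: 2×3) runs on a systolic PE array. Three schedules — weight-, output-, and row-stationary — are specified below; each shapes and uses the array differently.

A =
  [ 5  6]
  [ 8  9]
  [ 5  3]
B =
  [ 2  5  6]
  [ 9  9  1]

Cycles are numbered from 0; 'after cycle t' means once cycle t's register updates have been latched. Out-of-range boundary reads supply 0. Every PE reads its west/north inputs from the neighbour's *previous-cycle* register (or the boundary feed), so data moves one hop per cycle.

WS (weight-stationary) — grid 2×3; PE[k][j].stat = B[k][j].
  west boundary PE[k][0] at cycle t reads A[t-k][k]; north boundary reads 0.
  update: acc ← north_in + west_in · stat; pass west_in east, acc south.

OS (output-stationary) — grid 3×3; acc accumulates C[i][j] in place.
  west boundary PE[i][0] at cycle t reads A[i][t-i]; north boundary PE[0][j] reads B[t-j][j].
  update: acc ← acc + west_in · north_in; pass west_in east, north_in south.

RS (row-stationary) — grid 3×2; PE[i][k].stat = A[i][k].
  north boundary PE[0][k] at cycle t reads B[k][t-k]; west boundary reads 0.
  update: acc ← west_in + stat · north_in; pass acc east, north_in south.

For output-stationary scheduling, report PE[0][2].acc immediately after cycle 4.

OS (3×3). Following PE[0][2] plus its west/north inputs:
  [0] (0,1) acc=0 (h:0 v:0)
  [0] (0,2) acc=0 (h:0 v:0)
  [1] (0,1) acc=25 (h:5 v:5)
  [1] (0,2) acc=0 (h:0 v:0)
  [2] (0,1) acc=79 (h:6 v:9)
  [2] (0,2) acc=30 (h:5 v:6)
  [3] (0,1) acc=79 (h:0 v:0)
  [3] (0,2) acc=36 (h:6 v:1)
  [4] (0,1) acc=79 (h:0 v:0)
  [4] (0,2) acc=36 (h:0 v:0)

PE[0][2].acc = 36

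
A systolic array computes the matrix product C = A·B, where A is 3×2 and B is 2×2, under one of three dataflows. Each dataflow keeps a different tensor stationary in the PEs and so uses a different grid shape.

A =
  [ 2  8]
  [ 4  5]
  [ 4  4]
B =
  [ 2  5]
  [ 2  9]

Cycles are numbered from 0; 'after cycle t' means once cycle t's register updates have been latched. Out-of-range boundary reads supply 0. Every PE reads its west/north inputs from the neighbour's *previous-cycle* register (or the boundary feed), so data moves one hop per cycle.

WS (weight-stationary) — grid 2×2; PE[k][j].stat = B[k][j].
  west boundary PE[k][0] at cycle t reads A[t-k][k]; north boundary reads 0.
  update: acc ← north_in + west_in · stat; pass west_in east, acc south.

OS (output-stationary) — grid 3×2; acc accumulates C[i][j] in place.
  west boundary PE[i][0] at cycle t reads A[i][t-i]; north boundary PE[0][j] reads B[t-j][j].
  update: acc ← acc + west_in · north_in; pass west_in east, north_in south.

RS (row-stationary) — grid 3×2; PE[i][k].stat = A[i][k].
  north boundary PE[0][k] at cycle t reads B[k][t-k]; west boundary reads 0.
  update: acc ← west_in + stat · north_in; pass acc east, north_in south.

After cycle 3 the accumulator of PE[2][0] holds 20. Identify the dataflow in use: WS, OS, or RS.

WS: PE[2][0] is outside its 2×2 grid.
— OS: 3×2; PE[2][0] trace:
  t=0 PE[2][0]: acc=0 h=0 v=0
  t=1 PE[2][0]: acc=0 h=0 v=0
  t=2 PE[2][0]: acc=8 h=4 v=2
  t=3 PE[2][0]: acc=16 h=4 v=2
— RS: 3×2; PE[2][0] trace:
  t=0 PE[2][0]: acc=0 h=0 v=0
  t=1 PE[2][0]: acc=0 h=0 v=0
  t=2 PE[2][0]: acc=8 h=8 v=2
  t=3 PE[2][0]: acc=20 h=20 v=5

dataflow = RS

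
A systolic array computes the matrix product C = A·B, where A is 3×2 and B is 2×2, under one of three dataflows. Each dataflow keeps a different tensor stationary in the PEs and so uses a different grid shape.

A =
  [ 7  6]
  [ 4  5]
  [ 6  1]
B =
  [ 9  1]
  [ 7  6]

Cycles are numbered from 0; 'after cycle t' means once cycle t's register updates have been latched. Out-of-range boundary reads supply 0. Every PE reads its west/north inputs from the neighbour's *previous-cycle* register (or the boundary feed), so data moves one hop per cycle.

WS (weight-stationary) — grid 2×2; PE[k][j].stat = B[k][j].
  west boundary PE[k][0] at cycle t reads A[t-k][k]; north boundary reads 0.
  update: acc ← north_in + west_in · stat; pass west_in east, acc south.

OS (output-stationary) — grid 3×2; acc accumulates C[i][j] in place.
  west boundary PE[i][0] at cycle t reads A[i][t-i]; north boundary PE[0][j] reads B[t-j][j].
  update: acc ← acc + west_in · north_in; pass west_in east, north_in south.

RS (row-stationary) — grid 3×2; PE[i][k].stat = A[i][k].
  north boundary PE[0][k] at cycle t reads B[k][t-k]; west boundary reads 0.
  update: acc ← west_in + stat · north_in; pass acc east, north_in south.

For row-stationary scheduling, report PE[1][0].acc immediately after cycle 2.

RS 3×2: PE[1][0] cycle-by-cycle (with neighbour feeds):
  after 0 — PE[0][0] acc=63, pass-E 63, pass-S 9
  after 0 — PE[1][0] acc=0, pass-E 0, pass-S 0
  after 1 — PE[0][0] acc=7, pass-E 7, pass-S 1
  after 1 — PE[1][0] acc=36, pass-E 36, pass-S 9
  after 2 — PE[0][0] acc=0, pass-E 0, pass-S 0
  after 2 — PE[1][0] acc=4, pass-E 4, pass-S 1

PE[1][0].acc = 4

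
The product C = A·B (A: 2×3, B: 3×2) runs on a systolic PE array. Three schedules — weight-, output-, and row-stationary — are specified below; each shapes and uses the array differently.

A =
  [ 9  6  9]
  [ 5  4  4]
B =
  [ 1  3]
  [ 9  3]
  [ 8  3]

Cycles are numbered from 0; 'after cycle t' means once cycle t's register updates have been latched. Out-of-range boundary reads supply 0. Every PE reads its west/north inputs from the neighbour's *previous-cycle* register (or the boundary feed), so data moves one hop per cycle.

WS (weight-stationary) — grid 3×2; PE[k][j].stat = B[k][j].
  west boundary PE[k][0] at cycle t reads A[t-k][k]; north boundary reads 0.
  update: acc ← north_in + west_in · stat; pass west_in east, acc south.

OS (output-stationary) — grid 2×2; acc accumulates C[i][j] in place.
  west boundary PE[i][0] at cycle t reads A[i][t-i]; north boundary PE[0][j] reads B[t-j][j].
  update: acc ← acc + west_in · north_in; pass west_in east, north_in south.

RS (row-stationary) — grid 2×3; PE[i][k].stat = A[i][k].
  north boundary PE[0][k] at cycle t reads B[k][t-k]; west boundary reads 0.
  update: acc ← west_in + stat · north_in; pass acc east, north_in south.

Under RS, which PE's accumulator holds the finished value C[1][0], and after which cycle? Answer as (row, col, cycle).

(row, col, cycle) = (1, 2, 3)

RS — PE[1][2] is where C[1][0] collects:
  t=0 PE[1][2]: acc=0 h=0 v=0
  t=1 PE[1][2]: acc=0 h=0 v=0
  t=2 PE[1][2]: acc=0 h=0 v=0
  t=3 PE[1][2]: acc=73 h=73 v=8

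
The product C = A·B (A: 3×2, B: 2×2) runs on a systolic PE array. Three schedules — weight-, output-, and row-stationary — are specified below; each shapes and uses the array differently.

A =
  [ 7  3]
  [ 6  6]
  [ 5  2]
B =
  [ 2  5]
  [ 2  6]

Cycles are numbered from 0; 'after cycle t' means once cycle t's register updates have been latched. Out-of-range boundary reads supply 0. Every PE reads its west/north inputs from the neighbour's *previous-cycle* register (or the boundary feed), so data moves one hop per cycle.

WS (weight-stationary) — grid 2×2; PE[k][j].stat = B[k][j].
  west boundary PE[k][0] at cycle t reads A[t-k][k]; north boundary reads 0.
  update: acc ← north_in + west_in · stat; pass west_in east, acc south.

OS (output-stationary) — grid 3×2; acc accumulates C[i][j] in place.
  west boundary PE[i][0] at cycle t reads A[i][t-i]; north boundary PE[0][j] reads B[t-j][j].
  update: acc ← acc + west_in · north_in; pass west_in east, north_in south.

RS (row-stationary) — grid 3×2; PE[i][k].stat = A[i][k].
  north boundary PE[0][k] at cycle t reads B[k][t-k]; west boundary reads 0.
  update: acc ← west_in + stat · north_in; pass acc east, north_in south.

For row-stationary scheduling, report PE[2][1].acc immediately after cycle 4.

PE[2][1].acc = 37

RS 3×2: PE[2][1] cycle-by-cycle (with neighbour feeds):
  @0  [1,1]  acc 0  |  →0  ↓0
  @0  [2,0]  acc 0  |  →0  ↓0
  @0  [2,1]  acc 0  |  →0  ↓0
  @1  [1,1]  acc 0  |  →0  ↓0
  @1  [2,0]  acc 0  |  →0  ↓0
  @1  [2,1]  acc 0  |  →0  ↓0
  @2  [1,1]  acc 24  |  →24  ↓2
  @2  [2,0]  acc 10  |  →10  ↓2
  @2  [2,1]  acc 0  |  →0  ↓0
  @3  [1,1]  acc 66  |  →66  ↓6
  @3  [2,0]  acc 25  |  →25  ↓5
  @3  [2,1]  acc 14  |  →14  ↓2
  @4  [1,1]  acc 0  |  →0  ↓0
  @4  [2,0]  acc 0  |  →0  ↓0
  @4  [2,1]  acc 37  |  →37  ↓6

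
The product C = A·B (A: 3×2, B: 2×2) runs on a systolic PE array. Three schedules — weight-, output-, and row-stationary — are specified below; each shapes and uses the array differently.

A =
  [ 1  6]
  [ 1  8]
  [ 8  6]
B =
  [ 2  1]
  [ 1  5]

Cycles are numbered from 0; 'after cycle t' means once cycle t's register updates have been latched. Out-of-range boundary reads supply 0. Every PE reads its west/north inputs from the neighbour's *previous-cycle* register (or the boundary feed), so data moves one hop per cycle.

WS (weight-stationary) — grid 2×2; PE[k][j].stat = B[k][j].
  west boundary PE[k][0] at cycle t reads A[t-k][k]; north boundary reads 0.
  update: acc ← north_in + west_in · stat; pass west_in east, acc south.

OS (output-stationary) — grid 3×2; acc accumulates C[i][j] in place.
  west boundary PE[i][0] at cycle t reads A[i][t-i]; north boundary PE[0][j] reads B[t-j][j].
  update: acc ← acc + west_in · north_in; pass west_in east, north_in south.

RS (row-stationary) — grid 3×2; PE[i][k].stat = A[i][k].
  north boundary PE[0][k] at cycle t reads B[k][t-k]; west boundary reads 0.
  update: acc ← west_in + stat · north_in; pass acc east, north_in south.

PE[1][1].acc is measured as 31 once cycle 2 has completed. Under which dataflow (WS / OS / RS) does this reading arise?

WS (2×2 grid), PE[1][1]:
  [0] (1,1) acc=0 (h:0 v:0)
  [1] (1,1) acc=0 (h:0 v:0)
  [2] (1,1) acc=31 (h:6 v:31)
OS (3×2 grid), PE[1][1]:
  [0] (1,1) acc=0 (h:0 v:0)
  [1] (1,1) acc=0 (h:0 v:0)
  [2] (1,1) acc=1 (h:1 v:1)
RS (3×2 grid), PE[1][1]:
  [0] (1,1) acc=0 (h:0 v:0)
  [1] (1,1) acc=0 (h:0 v:0)
  [2] (1,1) acc=10 (h:10 v:1)

dataflow = WS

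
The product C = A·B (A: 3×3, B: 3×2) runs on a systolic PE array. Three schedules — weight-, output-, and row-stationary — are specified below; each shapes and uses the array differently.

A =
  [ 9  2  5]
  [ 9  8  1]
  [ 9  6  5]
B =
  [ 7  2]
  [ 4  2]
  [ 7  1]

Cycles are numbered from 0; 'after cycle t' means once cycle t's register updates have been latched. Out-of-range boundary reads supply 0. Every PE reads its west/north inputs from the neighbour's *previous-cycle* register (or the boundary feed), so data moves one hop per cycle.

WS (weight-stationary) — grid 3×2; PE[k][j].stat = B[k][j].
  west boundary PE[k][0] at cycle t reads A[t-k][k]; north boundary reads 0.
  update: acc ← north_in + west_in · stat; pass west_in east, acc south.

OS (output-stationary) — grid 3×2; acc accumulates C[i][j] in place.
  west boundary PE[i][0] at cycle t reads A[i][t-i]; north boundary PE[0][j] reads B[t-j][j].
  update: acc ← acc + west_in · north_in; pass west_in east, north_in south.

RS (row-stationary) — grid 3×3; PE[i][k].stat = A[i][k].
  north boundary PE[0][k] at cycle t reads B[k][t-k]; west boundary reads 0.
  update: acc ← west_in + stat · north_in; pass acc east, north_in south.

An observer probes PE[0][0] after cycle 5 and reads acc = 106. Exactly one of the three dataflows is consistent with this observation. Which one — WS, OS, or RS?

dataflow = OS

WS (3×2 grid), PE[0][0]:
  @0  [0,0]  acc 63  |  →9  ↓63
  @1  [0,0]  acc 63  |  →9  ↓63
  @2  [0,0]  acc 63  |  →9  ↓63
  @3  [0,0]  acc 0  |  →0  ↓0
  @4  [0,0]  acc 0  |  →0  ↓0
  @5  [0,0]  acc 0  |  →0  ↓0
OS (3×2 grid), PE[0][0]:
  @0  [0,0]  acc 63  |  →9  ↓7
  @1  [0,0]  acc 71  |  →2  ↓4
  @2  [0,0]  acc 106  |  →5  ↓7
  @3  [0,0]  acc 106  |  →0  ↓0
  @4  [0,0]  acc 106  |  →0  ↓0
  @5  [0,0]  acc 106  |  →0  ↓0
RS (3×3 grid), PE[0][0]:
  @0  [0,0]  acc 63  |  →63  ↓7
  @1  [0,0]  acc 18  |  →18  ↓2
  @2  [0,0]  acc 0  |  →0  ↓0
  @3  [0,0]  acc 0  |  →0  ↓0
  @4  [0,0]  acc 0  |  →0  ↓0
  @5  [0,0]  acc 0  |  →0  ↓0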